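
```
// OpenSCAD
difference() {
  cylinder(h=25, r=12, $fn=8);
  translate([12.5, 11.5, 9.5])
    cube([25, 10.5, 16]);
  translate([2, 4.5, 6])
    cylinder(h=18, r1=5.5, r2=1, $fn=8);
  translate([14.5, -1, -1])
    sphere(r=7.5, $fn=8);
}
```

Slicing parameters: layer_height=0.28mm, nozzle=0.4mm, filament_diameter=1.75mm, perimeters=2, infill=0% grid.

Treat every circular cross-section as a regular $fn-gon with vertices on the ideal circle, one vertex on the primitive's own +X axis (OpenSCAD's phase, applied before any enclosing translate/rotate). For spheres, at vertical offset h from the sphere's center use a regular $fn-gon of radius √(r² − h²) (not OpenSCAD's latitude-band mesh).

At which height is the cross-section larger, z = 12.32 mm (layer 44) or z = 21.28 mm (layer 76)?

layer 76 (z = 21.28 mm)

Layer 44 (z = 12.32): the cylinder: section is a regular 8-gon, circumradius r=12 (area = (8/2)·12.000²·sin(360°/8) = 407.29 mm²); the cube at (12.5, 11.5) is present — its section is the full 25×10.5 rectangle (area 262.50 mm²); the cone at (2, 4.5) (r1=5.5→r2=1) has section circumradius 3.920 here — a regular 8-gon (area = (8/2)·3.920²·sin(360°/8) = 43.46 mm²); the sphere at (14.5, -1) does not reach this height (|z−center|=13.320 > r=7.5); Taking the first minus the rest: starting from the r=12 cylinder (407.29 mm²), the 25×10.5 cube at (12.5, 11.5) misses the remaining region (no effect); the cone at (2, 4.5) lies wholly inside it (removes its full 43.46 mm² and its 24.00 mm outline becomes a hole wall) — area = 363.83 mm². So its area = 363.83 mm². Layer 76 (z = 21.28): the r=12 cylinder contributes a regular 8-gon of circumradius 12 (area = (8/2)·12.000²·sin(360°/8) = 407.29 mm²); the cube at (12.5, 11.5) (footprint 25×10.5) is included at this height (area 262.50 mm²); the cone at (2, 4.5) (r1=5.5→r2=1) has section circumradius 1.680 here — a regular 8-gon (area = (8/2)·1.680²·sin(360°/8) = 7.98 mm²); the sphere at (14.5, -1) is absent (|z−center|=22.280 > r=7.5); Subtracting the remaining from the first: starting from the r=12 cylinder (407.29 mm²), the 25×10.5 cube at (12.5, 11.5) misses the remaining region (no effect); the cone at (2, 4.5) lies wholly inside it (removes its full 7.98 mm² and its 10.29 mm outline becomes a hole wall) — area = 399.31 mm². So its area = 399.31 mm². Layer 76 is larger (399.31 vs 363.83 mm²).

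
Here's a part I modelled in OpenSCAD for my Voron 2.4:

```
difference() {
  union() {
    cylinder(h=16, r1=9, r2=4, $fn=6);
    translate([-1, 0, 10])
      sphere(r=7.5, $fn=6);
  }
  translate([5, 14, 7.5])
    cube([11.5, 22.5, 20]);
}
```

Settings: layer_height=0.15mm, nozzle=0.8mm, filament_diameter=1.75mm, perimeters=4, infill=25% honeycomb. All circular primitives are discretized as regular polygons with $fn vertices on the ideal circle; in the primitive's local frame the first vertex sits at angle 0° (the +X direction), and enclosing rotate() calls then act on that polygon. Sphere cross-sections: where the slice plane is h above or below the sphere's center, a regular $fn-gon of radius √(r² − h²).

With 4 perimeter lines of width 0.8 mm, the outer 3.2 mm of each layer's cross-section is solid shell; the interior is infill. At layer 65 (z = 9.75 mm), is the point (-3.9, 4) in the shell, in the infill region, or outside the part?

shell

At z = 9.75 mm: the cone (r1=9→r2=4) has section circumradius 5.953 here — a regular 6-gon; the r=7.5 sphere at (-1, 0) slices to a regular 6-gon of circumradius 7.496 (√(r²−h²) with h=0.25 from center); Taking the union: the cone lies entirely inside the r=7.5 sphere at (-1, 0), so the union is just the r=7.5 sphere at (-1, 0) — 1 connected region; the cube at (5, 14) is present — its section is the full 11.5×22.5 rectangle; Taking the first minus the rest: starting from the result so far, the 11.5×22.5 cube at (5, 14) misses the remaining region (no effect) — 1 connected region. Overall, the cross-section is a single solid region. The nearest boundary edge runs (-8.50, 0.00)→(-4.75, 6.49); distance from the point to it = 1.98 mm. The point is inside the cross-section, 1.98 mm from the nearest boundary — within the 3.2 mm shell band (4 × 0.8).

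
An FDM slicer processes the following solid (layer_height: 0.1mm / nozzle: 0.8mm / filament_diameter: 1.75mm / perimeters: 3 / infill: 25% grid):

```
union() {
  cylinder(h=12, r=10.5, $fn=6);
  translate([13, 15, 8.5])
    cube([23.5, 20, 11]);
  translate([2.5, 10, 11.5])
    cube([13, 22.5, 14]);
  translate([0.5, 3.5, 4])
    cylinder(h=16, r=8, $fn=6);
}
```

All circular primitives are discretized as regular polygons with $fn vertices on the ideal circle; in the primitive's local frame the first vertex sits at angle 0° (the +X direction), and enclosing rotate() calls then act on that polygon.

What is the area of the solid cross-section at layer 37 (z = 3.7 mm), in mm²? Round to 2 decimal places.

At z = 3.7 mm: the cylinder: section is a regular 6-gon, circumradius r=10.5 (area = (6/2)·10.500²·sin(360°/6) = 286.44 mm²); the cube at (13, 15) does not reach this height (z outside [8.5, 19.5]); the cube at (2.5, 10) does not reach this height (z outside [11.5, 25.5]); the cylinder at (0.5, 3.5) is absent (z outside [4, 20]); Taking the union: only the r=10.5 cylinder is present, so the union is just that shape — area = 286.44 mm². Overall, the cross-section is a single solid region. Net area = 286.44 mm².

286.44 mm²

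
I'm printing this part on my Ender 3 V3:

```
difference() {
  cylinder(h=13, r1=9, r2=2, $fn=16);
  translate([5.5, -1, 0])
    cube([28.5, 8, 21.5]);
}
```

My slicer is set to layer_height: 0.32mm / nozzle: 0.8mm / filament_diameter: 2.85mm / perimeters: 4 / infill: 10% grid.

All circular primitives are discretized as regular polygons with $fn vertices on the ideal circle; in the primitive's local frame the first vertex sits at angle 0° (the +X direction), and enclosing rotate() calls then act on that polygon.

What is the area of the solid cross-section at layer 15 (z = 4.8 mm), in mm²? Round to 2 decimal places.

At z = 4.8 mm: the cone contributes a regular 16-gon of circumradius 6.415 (interpolated between r1=9 and r2=2 at t=0.369) (area = (16/2)·6.415²·sin(360°/16) = 126.00 mm²); the 28.5×8 cube at (5.5, -1) contributes its full rectangle (area 228.00 mm²); After the difference (first − rest): starting from the cone (126.00 mm²), the 28.5×8 cube at (5.5, -1) partially overlaps it — only the 2.60 mm² overlap (of its 228.00 mm²) is removed, clipping the outline — area = 123.40 mm². Overall, the cross-section is a single solid region. Net area = 123.40 mm².

123.40 mm²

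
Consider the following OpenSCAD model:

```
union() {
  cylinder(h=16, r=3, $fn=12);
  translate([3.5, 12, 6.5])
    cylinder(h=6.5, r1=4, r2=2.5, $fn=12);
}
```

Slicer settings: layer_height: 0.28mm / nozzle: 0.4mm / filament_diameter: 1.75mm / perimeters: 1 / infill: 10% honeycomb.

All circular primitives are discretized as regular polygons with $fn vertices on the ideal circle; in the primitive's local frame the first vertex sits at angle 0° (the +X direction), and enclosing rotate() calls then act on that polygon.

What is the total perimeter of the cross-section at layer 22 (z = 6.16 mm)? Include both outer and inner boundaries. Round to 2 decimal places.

At z = 6.16 mm: the r=3 cylinder contributes a regular 12-gon of circumradius 3 (perimeter = 2·12·3.000·sin(180°/12) = 18.63 mm); the cone at (3.5, 12) does not reach this height (z outside [6.5, 13]); Merging all regions: only the r=3 cylinder is present, so the union is just that shape — boundary = 18.63 mm. Overall, the cross-section is a single solid region. Total boundary length (outer) = 18.63 mm.

18.63 mm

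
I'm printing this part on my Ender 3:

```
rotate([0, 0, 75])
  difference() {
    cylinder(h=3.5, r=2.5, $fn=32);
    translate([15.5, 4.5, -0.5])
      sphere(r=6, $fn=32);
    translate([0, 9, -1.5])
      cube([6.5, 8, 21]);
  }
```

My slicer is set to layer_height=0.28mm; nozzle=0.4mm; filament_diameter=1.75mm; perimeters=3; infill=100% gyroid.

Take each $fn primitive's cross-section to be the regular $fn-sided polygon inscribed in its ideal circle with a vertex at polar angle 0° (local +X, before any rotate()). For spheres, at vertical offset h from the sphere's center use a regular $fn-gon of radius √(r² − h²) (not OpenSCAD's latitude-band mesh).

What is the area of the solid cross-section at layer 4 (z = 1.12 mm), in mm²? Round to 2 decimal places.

19.51 mm²

At z = 1.12 mm: the cylinder: section is a regular 32-gon, circumradius r=2.5 (area = (32/2)·2.500²·sin(360°/32) = 19.51 mm²); the r=6 sphere at (15.5, 4.5) contributes a regular 32-gon of circumradius √(6²−1.62²) = 5.777 (area = (32/2)·5.777²·sin(360°/32) = 104.18 mm²); the cube at (0, 9) (footprint 6.5×8) is included at this height (area 52.00 mm²); Taking the first minus the rest: starting from the r=2.5 cylinder (19.51 mm²), the r=6 sphere at (15.5, 4.5) misses the remaining region (no effect); the 6.5×8 cube at (0, 9) misses the remaining region (no effect) — area = 19.51 mm²; (rotated 75° about Z; rotation is an isometry so areas/perimeters/island counts are preserved). Overall, the cross-section is a single solid region. Net area = 19.51 mm².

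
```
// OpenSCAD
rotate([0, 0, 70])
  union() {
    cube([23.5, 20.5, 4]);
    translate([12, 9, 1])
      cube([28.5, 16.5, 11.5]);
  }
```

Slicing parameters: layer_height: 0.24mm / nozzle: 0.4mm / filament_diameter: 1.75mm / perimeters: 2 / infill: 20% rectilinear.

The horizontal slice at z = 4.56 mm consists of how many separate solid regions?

At z = 4.56 mm: the cube is absent (z outside [0, 4]); the cube at (12, 9) (footprint 28.5×16.5) is included at this height; Merging all regions: only the 28.5×16.5 cube at (12, 9) is present, so the union is just that shape — 1 connected region; (whole slice rotated 70° about Z — lengths, areas and connectivity unchanged). The result has 1 disconnected region.

1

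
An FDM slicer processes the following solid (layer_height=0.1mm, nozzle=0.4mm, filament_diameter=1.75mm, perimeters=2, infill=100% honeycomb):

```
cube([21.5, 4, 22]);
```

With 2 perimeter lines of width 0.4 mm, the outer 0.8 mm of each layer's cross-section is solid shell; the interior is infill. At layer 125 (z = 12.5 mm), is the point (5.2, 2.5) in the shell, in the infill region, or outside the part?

infill

At z = 12.5 mm: the cube (footprint 21.5×4) is included at this height. Overall, the cross-section is a single solid region. The nearest boundary edge runs (21.50, 4.00)→(0.00, 4.00); distance from the point to it = 1.50 mm. The point is inside the cross-section and 1.50 mm from the nearest boundary — more than the 0.8 mm shell width (2 × 0.4), so it's in the infill interior.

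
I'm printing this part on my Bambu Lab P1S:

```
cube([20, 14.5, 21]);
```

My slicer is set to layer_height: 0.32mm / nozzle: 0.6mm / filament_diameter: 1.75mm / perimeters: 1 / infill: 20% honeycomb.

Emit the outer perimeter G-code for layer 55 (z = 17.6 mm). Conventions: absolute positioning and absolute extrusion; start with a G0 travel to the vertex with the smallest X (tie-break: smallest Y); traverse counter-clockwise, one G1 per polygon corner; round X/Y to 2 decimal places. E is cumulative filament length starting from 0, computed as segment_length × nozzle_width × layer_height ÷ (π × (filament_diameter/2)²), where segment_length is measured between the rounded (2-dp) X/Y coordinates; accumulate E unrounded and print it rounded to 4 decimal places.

G0 X0.00 Y0.00 Z17.60
G1 X20.00 Y0.00 E1.5965
G1 X20.00 Y14.50 E2.7539
G1 X0.00 Y14.50 E4.3504
G1 X0.00 Y0.00 E5.5079

At z = 17.6 mm: the 20×14.5 cube contributes its full rectangle. The outline is a single polygon with 4 vertices. Extrusion per mm of travel: 0.6 × 0.32 / (π × 0.875²) = 0.079824. Accumulating E over each segment gives final E = 5.5079.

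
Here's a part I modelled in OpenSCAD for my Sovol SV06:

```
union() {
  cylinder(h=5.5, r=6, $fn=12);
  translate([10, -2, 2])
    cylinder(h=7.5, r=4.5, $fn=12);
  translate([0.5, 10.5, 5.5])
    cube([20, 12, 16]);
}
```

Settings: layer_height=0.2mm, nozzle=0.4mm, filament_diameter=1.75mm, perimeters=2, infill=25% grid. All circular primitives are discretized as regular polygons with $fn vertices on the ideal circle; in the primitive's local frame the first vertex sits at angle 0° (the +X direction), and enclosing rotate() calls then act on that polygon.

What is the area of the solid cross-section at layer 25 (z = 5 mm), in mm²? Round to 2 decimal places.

168.75 mm²

At z = 5 mm: the cylinder: section is a regular 12-gon, circumradius r=6 (area = (12/2)·6.000²·sin(360°/12) = 108.00 mm²); the cylinder at (10, -2): section is a regular 12-gon, circumradius r=4.5 (area = (12/2)·4.500²·sin(360°/12) = 60.75 mm²); the cube at (0.5, 10.5) does not reach this height (z outside [5.5, 21.5]); Taking the union: the 2 present regions are separate (no shared area or edge), so areas and boundary lengths simply add and each stays a separate island — area = 168.75 mm². Overall, the cross-section has 2 separate islands. Net area = 168.75 mm².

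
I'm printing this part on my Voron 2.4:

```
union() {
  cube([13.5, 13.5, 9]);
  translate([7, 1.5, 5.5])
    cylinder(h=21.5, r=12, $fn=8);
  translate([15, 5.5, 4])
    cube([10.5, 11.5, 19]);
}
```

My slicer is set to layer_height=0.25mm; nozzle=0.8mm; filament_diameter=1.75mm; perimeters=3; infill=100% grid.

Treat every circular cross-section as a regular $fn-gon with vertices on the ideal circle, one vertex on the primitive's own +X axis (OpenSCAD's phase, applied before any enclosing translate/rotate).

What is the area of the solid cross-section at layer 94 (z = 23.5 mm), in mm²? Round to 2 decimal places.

407.29 mm²

At z = 23.5 mm: the cube is not intersected at this z (z outside [0, 9]); the cylinder at (7, 1.5): section is a regular 8-gon, circumradius r=12 (area = (8/2)·12.000²·sin(360°/8) = 407.29 mm²); the cube at (15, 5.5) is absent (z outside [4, 23]); Merging all regions: only the r=12 cylinder at (7, 1.5) is present, so the union is just that shape — area = 407.29 mm². Overall, the cross-section is a single solid region. Net area = 407.29 mm².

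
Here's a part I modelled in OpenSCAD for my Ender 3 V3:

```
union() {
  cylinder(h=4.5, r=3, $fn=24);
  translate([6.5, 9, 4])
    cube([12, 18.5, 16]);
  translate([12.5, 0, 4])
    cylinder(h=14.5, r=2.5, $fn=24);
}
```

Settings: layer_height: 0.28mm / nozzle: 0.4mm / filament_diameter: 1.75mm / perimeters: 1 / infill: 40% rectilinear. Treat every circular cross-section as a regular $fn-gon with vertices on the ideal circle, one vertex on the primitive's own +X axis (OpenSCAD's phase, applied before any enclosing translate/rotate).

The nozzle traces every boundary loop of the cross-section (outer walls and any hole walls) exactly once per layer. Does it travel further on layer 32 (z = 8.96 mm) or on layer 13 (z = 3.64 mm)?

Layer 32 (z = 8.96): the cylinder is not intersected at this z (z outside [0, 4.5]); the cube at (6.5, 9) is present — its section is the full 12×18.5 rectangle (perimeter 61.00 mm); the r=2.5 cylinder at (12.5, 0) gives a regular 24-gon of circumradius 2.5 (constant along its height) (perimeter = 2·24·2.500·sin(180°/24) = 15.66 mm); Taking the union: the 2 present regions are separate (no shared area or edge), so areas and boundary lengths simply add and each stays a separate island — boundary = 76.66 mm. So its perimeter = 76.66 mm. Layer 13 (z = 3.64): the r=3 cylinder contributes a regular 24-gon of circumradius 3 (perimeter = 2·24·3.000·sin(180°/24) = 18.80 mm); the cube at (6.5, 9) is not intersected at this z (z outside [4, 20]); the cylinder at (12.5, 0) is absent (z outside [4, 18.5]); Combining (union): only the r=3 cylinder is present, so the union is just that shape — boundary = 18.80 mm. So its perimeter = 18.80 mm. Layer 32 is larger (76.66 vs 18.80 mm).

layer 32 (z = 8.96 mm)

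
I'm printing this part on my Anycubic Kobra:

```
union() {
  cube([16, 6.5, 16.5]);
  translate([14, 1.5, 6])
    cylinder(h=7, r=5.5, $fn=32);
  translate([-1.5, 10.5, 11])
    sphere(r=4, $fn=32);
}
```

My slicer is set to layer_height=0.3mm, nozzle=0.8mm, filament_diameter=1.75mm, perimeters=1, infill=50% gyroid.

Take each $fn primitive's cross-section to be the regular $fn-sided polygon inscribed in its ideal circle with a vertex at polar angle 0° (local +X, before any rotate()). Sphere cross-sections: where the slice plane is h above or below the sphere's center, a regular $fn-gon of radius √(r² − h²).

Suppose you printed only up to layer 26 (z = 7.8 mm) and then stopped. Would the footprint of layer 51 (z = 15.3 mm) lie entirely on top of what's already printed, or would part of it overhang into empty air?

Compare the two slices. At z = 7.8: the cube (footprint 16×6.5) is included at this height (area 104.00 mm²); the r=5.5 cylinder at (14, 1.5) gives a regular 32-gon of circumradius 5.5 (constant along its height) (area = (32/2)·5.500²·sin(360°/32) = 94.42 mm²); the sphere at (-1.5, 10.5): section is a regular 32-gon, circumradius = √(r²−h²) = √(4²−3.2²) = 2.400 (area = (32/2)·2.400²·sin(360°/32) = 17.98 mm²); Combining (union): the regions partially overlap — summed areas 216.40 mm² minus the doubly-counted overlap 44.00 mm² gives 172.41 mm² — area = 172.41 mm². At z = 15.3: the cube is present — its section is the full 16×6.5 rectangle (area 104.00 mm²); the cylinder at (14, 1.5) is not intersected at this z (z outside [6, 13]); the sphere at (-1.5, 10.5) is absent (|z−center|=4.300 > r=4); Combining (union): only the 16×6.5 cube is present, so the union is just that shape — area = 104.00 mm². Checking containment: the cross-section at z = 15.3 is a subset of the cross-section at z = 7.8.

entirely on top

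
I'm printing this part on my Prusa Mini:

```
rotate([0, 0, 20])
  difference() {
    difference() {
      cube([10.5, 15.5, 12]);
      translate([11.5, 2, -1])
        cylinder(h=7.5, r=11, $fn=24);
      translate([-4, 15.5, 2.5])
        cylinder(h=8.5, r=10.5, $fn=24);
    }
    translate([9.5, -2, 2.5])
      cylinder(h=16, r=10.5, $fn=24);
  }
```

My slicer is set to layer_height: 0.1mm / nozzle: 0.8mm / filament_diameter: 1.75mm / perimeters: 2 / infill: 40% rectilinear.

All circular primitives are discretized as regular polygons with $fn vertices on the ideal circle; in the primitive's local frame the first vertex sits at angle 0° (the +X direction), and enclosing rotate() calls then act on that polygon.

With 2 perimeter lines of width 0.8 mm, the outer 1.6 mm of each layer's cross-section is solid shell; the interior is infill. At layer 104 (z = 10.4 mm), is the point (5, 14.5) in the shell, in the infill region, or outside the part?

shell

At z = 10.4 mm: the cube (footprint 10.5×15.5) is included at this height; the cylinder at (11.5, 2) is absent (z outside [-1, 6.5]); the r=10.5 cylinder at (-4, 15.5) contributes a regular 24-gon of circumradius 10.5; Subtracting the remaining from the first: starting from the 10.5×15.5 cube, the r=10.5 cylinder at (-4, 15.5) partially overlaps it — only the 44.89 mm² overlap (of its 342.42 mm²) is removed, clipping the outline — 1 connected region; the r=10.5 cylinder at (9.5, -2) contributes a regular 24-gon of circumradius 10.5; After the difference (first − rest): starting from the result so far, the r=10.5 cylinder at (9.5, -2) partially overlaps it — only the 72.31 mm² overlap (of its 342.42 mm²) is removed, clipping the outline — 1 connected region; (rotated 20° about Z; rotation is an isometry so areas/perimeters/island counts are preserved). Overall, the cross-section is a single solid region. Undo the 20° rotation: the query point maps to (9.658, 11.915) in the un-rotated model frame. The nearest boundary edge runs (10.50, 15.50)→(10.50, 8.37); distance from the point to it = 0.84 mm. The point is inside the cross-section, 0.84 mm from the nearest boundary — within the 1.6 mm shell band (2 × 0.8).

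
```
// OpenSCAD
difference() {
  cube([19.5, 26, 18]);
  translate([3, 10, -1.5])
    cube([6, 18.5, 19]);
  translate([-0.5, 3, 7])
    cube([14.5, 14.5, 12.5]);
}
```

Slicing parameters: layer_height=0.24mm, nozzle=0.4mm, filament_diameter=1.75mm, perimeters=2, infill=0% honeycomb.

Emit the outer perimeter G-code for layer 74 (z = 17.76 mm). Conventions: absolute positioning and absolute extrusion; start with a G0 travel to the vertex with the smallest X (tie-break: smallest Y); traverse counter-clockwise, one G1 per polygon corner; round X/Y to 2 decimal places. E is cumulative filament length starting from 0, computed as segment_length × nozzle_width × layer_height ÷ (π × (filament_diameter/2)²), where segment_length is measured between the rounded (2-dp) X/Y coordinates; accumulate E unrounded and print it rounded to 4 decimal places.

G0 X0.00 Y0.00 Z17.76
G1 X19.50 Y0.00 E0.7783
G1 X19.50 Y26.00 E1.8160
G1 X0.00 Y26.00 E2.5943
G1 X0.00 Y17.50 E2.9335
G1 X14.00 Y17.50 E3.4923
G1 X14.00 Y3.00 E4.0710
G1 X0.00 Y3.00 E4.6298
G1 X0.00 Y0.00 E4.7495

At z = 17.76 mm: the cube is present — its section is the full 19.5×26 rectangle; the cube at (3, 10) is absent (z outside [-1.5, 17.5]); the cube at (-0.5, 3) is present — its section is the full 14.5×14.5 rectangle; After the difference (first − rest): starting from the 19.5×26 cube, the 14.5×14.5 cube at (-0.5, 3) partially overlaps it — only the 203.00 mm² overlap (of its 210.25 mm²) is removed, clipping the outline — 1 connected region. The outline is a single polygon with 8 vertices. Extrusion per mm of travel: 0.4 × 0.24 / (π × 0.875²) = 0.039912. Accumulating E over each segment gives final E = 4.7495.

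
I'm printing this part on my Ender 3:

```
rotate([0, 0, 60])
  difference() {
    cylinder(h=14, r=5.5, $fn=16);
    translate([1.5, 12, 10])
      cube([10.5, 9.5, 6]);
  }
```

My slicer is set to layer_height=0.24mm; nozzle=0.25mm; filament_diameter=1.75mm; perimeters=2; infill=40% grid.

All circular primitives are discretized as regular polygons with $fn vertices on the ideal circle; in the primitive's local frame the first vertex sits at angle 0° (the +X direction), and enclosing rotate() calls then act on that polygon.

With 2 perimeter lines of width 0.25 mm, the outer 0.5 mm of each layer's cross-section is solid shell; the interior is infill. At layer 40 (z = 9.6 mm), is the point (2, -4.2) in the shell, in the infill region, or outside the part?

infill

At z = 9.6 mm: the r=5.5 cylinder contributes a regular 16-gon of circumradius 5.5; the cube at (1.5, 12) does not reach this height (z outside [10, 16]); Taking the first minus the rest: none of the subtracted shapes is present at this height, so the r=5.5 cylinder is unchanged — 1 connected region; (rotated 60° about Z; rotation is an isometry so areas/perimeters/island counts are preserved). Overall, the cross-section is a single solid region. Undo the 60° rotation: the query point maps to (-2.637, -3.832) in the un-rotated model frame. The nearest boundary edge runs (-3.89, -3.89)→(-2.10, -5.08); distance from the point to it = 0.74 mm. The point is inside the cross-section and 0.74 mm from the nearest boundary — more than the 0.5 mm shell width (2 × 0.25), so it's in the infill interior.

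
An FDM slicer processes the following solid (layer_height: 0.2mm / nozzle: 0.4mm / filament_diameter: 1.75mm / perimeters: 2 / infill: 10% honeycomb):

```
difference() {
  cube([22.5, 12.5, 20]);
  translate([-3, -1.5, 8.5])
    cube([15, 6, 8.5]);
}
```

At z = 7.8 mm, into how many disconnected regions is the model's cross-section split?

1

At z = 7.8 mm: the cube is present — its section is the full 22.5×12.5 rectangle; the cube at (-3, -1.5) is not intersected at this z (z outside [8.5, 17]); After the difference (first − rest): none of the subtracted shapes is present at this height, so the 22.5×12.5 cube is unchanged — 1 connected region. The result has 1 disconnected region.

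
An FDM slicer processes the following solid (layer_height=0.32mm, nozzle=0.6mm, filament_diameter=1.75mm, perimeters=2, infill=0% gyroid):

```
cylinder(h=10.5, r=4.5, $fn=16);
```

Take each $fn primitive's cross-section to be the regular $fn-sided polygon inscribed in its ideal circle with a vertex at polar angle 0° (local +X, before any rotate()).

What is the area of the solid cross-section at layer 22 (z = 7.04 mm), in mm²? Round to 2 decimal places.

At z = 7.04 mm: the cylinder: section is a regular 16-gon, circumradius r=4.5 (area = (16/2)·4.500²·sin(360°/16) = 61.99 mm²). Overall, the cross-section is a single solid region. Net area = 61.99 mm².

61.99 mm²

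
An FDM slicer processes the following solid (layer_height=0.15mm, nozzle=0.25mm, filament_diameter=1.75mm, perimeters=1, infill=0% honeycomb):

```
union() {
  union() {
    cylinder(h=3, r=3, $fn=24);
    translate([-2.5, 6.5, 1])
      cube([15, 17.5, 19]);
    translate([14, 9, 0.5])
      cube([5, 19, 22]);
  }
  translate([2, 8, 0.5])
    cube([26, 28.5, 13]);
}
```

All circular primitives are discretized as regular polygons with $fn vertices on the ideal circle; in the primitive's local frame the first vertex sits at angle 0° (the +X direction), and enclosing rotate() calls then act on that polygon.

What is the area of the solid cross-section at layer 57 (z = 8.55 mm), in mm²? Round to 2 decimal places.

835.50 mm²

At z = 8.55 mm: the cylinder does not reach this height (z outside [0, 3]); the cube at (-2.5, 6.5) is present — its section is the full 15×17.5 rectangle (area 262.50 mm²); the cube at (14, 9) is present — its section is the full 5×19 rectangle (area 95.00 mm²); Combining (union): the 2 present regions are separate (no shared area or edge), so areas and boundary lengths simply add and each stays a separate island — area = 357.50 mm²; the 26×28.5 cube at (2, 8) contributes its full rectangle (area 741.00 mm²); Taking the union: the regions partially overlap — summed areas 1098.50 mm² minus the doubly-counted overlap 263.00 mm² gives 835.50 mm² — area = 835.50 mm². Overall, the cross-section is a single solid region. Net area = 835.50 mm².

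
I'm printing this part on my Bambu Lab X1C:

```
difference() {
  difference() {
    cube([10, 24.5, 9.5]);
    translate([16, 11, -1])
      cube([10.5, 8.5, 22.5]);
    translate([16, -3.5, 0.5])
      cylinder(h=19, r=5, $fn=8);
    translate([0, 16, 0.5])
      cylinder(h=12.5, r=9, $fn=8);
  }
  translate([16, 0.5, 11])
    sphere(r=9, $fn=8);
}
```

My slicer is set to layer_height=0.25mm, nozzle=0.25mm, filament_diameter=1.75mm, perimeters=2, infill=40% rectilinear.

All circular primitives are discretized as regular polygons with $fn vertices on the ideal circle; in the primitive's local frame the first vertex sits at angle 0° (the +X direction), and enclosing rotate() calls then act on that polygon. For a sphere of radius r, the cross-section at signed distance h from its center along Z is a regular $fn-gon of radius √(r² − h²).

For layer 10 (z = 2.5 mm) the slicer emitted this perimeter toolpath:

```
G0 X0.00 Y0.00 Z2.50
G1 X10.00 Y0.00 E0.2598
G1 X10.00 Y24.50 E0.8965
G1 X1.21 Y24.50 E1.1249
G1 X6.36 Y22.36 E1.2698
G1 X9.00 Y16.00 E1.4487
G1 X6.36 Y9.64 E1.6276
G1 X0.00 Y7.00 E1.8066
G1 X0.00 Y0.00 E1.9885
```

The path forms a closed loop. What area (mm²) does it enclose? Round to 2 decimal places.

Apply the shoelace formula to the sequence of (X, Y) vertices; enclosed area = 130.82 mm².

130.82 mm²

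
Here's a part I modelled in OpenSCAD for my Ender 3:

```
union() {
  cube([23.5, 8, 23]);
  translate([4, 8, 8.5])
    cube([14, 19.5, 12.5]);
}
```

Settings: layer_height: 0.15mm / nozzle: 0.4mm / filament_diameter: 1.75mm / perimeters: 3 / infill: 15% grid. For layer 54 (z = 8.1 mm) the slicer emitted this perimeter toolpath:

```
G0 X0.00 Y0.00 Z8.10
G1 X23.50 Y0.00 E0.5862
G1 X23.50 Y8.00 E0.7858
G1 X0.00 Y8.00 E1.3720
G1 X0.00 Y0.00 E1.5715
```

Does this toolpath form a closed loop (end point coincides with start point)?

yes

Start point (G0): (0.00, 0.00). End point (last G1): the path returns to the start — closed.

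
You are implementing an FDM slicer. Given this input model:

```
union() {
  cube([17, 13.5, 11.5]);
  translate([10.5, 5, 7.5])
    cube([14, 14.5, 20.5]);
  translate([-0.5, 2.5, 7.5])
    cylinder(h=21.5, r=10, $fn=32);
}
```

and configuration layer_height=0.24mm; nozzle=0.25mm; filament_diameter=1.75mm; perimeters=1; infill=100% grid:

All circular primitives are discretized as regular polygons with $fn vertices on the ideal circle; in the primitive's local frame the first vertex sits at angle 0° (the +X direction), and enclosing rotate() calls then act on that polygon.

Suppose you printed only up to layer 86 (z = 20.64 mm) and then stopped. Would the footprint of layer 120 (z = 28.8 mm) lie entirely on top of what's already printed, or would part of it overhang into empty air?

entirely on top

Compare the two slices. At z = 20.64: the cube is not intersected at this z (z outside [0, 11.5]); the cube at (10.5, 5) is present — its section is the full 14×14.5 rectangle (area 203.00 mm²); the cylinder at (-0.5, 2.5): section is a regular 32-gon, circumradius r=10 (area = (32/2)·10.000²·sin(360°/32) = 312.14 mm²); Merging all regions: the 2 present regions are separate (no shared area or edge), so areas and boundary lengths simply add and each stays a separate island — area = 515.14 mm². At z = 28.8: the cube is absent (z outside [0, 11.5]); the cube at (10.5, 5) is not intersected at this z (z outside [7.5, 28]); the r=10 cylinder at (-0.5, 2.5) contributes a regular 32-gon of circumradius 10 (area = (32/2)·10.000²·sin(360°/32) = 312.14 mm²); Taking the union: only the r=10 cylinder at (-0.5, 2.5) is present, so the union is just that shape — area = 312.14 mm². Checking containment: the cross-section at z = 28.8 is a subset of the cross-section at z = 20.64.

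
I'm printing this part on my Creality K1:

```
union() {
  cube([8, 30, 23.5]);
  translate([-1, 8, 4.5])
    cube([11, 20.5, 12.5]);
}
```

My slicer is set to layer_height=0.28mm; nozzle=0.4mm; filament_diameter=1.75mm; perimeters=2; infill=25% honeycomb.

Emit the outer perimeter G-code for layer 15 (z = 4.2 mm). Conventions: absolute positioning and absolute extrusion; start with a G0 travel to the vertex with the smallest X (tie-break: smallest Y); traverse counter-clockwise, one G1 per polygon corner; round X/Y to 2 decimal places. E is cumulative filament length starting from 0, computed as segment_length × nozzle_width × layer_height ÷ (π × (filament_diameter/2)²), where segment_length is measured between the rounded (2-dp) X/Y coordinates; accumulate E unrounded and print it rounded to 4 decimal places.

G0 X0.00 Y0.00 Z4.20
G1 X8.00 Y0.00 E0.3725
G1 X8.00 Y30.00 E1.7694
G1 X0.00 Y30.00 E2.1420
G1 X0.00 Y0.00 E3.5389

At z = 4.2 mm: the cube is present — its section is the full 8×30 rectangle; the cube at (-1, 8) is absent (z outside [4.5, 17]); Merging all regions: only the 8×30 cube is present, so the union is just that shape — 1 connected region. The outline is a single polygon with 4 vertices. Extrusion per mm of travel: 0.4 × 0.28 / (π × 0.875²) = 0.046564. Accumulating E over each segment gives final E = 3.5389.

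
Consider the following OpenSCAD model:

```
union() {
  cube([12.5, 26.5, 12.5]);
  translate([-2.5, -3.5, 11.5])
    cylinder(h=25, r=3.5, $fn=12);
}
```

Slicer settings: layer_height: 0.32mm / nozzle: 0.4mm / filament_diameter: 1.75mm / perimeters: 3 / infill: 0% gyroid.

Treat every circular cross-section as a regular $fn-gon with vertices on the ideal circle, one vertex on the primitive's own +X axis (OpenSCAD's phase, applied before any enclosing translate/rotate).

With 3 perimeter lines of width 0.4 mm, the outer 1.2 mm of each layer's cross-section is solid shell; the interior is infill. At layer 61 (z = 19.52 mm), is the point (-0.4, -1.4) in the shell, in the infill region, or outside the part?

shell

At z = 19.52 mm: the cube is not intersected at this z (z outside [0, 12.5]); the cylinder at (-2.5, -3.5): section is a regular 12-gon, circumradius r=3.5; Merging all regions: only the r=3.5 cylinder at (-2.5, -3.5) is present, so the union is just that shape — 1 connected region. Overall, the cross-section is a single solid region. The nearest boundary edge runs (0.53, -1.75)→(-0.75, -0.47); distance from the point to it = 0.41 mm. The point is inside the cross-section, 0.41 mm from the nearest boundary — within the 1.2 mm shell band (3 × 0.4).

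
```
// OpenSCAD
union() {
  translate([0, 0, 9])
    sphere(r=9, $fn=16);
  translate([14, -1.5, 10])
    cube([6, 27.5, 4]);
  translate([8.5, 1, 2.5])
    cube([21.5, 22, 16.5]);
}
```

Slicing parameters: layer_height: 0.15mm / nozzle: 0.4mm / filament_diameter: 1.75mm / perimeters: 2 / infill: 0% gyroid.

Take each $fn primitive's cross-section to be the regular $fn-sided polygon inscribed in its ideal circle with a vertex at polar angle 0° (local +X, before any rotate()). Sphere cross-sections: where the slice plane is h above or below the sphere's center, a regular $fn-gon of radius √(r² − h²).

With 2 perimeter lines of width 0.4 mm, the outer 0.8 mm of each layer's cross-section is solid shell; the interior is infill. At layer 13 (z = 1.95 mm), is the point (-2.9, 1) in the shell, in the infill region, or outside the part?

At z = 1.95 mm: the sphere: section is a regular 16-gon, circumradius = √(r²−h²) = √(9²−7.05²) = 5.594; the cube at (14, -1.5) does not reach this height (z outside [10, 14]); the cube at (8.5, 1) is absent (z outside [2.5, 19]); Taking the union: only the r=9 sphere is present, so the union is just that shape — 1 connected region. Overall, the cross-section is a single solid region. The nearest boundary edge runs (-5.17, 2.14)→(-5.59, 0.00); distance from the point to it = 2.45 mm. The point is inside the cross-section and 2.45 mm from the nearest boundary — more than the 0.8 mm shell width (2 × 0.4), so it's in the infill interior.

infill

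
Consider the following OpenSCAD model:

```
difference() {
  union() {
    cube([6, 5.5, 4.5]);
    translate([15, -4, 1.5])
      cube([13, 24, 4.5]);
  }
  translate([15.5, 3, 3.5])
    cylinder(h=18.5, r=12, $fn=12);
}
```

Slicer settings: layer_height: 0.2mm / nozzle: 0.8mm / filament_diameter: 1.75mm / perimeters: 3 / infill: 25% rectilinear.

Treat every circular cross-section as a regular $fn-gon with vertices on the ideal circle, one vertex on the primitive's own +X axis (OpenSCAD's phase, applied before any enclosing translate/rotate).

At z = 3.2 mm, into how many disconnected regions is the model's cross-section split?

At z = 3.2 mm: the cube (footprint 6×5.5) is included at this height; the cube at (15, -4) (footprint 13×24) is included at this height; Combining (union): the 2 present regions are separate (no shared area or edge), so areas and boundary lengths simply add and each stays a separate island — 2 connected regions; the cylinder at (15.5, 3) is absent (z outside [3.5, 22]); Taking the first minus the rest: none of the subtracted shapes is present at this height, so the result so far is unchanged — 2 connected regions. The result has 2 disconnected regions.

2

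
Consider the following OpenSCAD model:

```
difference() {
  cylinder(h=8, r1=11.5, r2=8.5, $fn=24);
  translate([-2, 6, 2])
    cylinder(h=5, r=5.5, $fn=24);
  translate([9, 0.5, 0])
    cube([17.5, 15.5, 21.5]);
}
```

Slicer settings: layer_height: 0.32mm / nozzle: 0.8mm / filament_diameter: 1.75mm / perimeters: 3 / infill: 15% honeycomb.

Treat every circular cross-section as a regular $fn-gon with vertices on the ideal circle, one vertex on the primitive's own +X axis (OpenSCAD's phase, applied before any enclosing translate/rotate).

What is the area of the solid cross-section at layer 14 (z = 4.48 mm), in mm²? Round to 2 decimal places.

219.65 mm²

At z = 4.48 mm: the cone (r1=11.5→r2=8.5) has section circumradius 9.820 here — a regular 24-gon (area = (24/2)·9.820²·sin(360°/24) = 299.50 mm²); the r=5.5 cylinder at (-2, 6) gives a regular 24-gon of circumradius 5.5 (constant along its height) (area = (24/2)·5.500²·sin(360°/24) = 93.95 mm²); the cube at (9, 0.5) is present — its section is the full 17.5×15.5 rectangle (area 271.25 mm²); Subtracting the remaining from the first: starting from the cone (299.50 mm²), the r=5.5 cylinder at (-2, 6) partially overlaps it — only the 78.30 mm² overlap (of its 93.95 mm²) is removed, clipping the outline; the 17.5×15.5 cube at (9, 0.5) partially overlaps it — only the 1.55 mm² overlap (of its 271.25 mm²) is removed, clipping the outline — area = 219.65 mm². Overall, the cross-section is a single solid region. Net area = 219.65 mm².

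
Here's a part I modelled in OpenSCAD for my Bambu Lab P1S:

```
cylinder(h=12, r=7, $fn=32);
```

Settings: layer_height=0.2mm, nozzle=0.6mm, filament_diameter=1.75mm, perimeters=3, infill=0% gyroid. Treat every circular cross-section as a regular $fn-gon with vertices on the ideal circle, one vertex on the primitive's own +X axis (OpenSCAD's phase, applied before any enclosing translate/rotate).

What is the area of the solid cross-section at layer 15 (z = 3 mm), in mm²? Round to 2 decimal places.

At z = 3 mm: the r=7 cylinder gives a regular 32-gon of circumradius 7 (constant along its height) (area = (32/2)·7.000²·sin(360°/32) = 152.95 mm²). Overall, the cross-section is a single solid region. Net area = 152.95 mm².

152.95 mm²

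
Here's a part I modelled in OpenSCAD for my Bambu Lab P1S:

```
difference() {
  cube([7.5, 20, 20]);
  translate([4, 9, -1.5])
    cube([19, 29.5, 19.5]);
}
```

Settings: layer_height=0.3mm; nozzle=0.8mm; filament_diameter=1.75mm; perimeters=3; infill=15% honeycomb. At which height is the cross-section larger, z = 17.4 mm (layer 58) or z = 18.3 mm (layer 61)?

Layer 58 (z = 17.4): the cube (footprint 7.5×20) is included at this height (area 150.00 mm²); the cube at (4, 9) is present — its section is the full 19×29.5 rectangle (area 560.50 mm²); After the difference (first − rest): starting from the 7.5×20 cube (150.00 mm²), the 19×29.5 cube at (4, 9) partially overlaps it — only the 38.50 mm² overlap (of its 560.50 mm²) is removed, clipping the outline — area = 111.50 mm². So its area = 111.50 mm². Layer 61 (z = 18.3): the cube (footprint 7.5×20) is included at this height (area 150.00 mm²); the cube at (4, 9) is absent (z outside [-1.5, 18]); After the difference (first − rest): none of the subtracted shapes is present at this height, so the 7.5×20 cube is unchanged — area = 150.00 mm². So its area = 150.00 mm². Layer 61 is larger (150.00 vs 111.50 mm²).

layer 61 (z = 18.3 mm)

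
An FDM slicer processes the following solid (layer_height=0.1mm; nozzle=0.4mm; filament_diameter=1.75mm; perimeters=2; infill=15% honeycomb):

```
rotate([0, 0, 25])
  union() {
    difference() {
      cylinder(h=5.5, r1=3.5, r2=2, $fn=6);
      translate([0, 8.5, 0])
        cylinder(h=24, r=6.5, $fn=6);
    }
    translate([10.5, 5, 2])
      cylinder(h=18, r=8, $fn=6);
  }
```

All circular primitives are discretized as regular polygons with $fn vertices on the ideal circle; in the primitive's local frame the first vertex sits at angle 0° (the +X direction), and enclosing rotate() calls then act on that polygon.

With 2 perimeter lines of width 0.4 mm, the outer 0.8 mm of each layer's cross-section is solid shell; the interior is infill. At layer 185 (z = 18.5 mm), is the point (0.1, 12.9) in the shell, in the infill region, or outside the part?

At z = 18.5 mm: the cone does not reach this height (z outside [0, 5.5]); the cylinder at (0, 8.5): section is a regular 6-gon, circumradius r=6.5; Taking the first minus the rest: the first operand is absent here, so nothing remains; the cylinder at (10.5, 5): section is a regular 6-gon, circumradius r=8; Merging all regions: only the r=8 cylinder at (10.5, 5) is present, so the union is just that shape — 1 connected region; (whole slice rotated 25° about Z — lengths, areas and connectivity unchanged). Overall, the cross-section is a single solid region. Undo the 25° rotation: the query point maps to (5.542, 11.649) in the un-rotated model frame. The nearest boundary edge runs (6.50, 11.93)→(2.50, 5.00); distance from the point to it = 0.69 mm. The point is not inside any of the regions above, so it lies outside the cross-section (0.69 mm from the nearest boundary).

outside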